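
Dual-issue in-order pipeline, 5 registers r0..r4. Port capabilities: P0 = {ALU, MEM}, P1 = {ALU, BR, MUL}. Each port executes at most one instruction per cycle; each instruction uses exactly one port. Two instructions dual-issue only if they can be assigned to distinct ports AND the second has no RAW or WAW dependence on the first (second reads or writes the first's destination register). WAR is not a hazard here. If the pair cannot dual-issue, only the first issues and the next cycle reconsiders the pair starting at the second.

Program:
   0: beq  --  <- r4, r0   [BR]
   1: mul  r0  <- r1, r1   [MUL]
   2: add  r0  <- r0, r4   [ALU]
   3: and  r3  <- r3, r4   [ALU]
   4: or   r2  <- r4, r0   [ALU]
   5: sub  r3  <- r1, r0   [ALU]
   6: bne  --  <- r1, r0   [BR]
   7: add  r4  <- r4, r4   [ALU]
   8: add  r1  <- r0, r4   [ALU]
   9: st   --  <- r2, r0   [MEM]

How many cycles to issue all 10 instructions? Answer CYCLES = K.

c0: i0 beq  no-port BR/MUL
c1: i1 mul  RAW+WAW r0
c2: i2&i3 add+and  2-wide
c3: i4&i5 or+sub  2-wide
c4: i6&i7 bne+add  2-wide
c5: i8&i9 add+st  2-wide

CYCLES = 6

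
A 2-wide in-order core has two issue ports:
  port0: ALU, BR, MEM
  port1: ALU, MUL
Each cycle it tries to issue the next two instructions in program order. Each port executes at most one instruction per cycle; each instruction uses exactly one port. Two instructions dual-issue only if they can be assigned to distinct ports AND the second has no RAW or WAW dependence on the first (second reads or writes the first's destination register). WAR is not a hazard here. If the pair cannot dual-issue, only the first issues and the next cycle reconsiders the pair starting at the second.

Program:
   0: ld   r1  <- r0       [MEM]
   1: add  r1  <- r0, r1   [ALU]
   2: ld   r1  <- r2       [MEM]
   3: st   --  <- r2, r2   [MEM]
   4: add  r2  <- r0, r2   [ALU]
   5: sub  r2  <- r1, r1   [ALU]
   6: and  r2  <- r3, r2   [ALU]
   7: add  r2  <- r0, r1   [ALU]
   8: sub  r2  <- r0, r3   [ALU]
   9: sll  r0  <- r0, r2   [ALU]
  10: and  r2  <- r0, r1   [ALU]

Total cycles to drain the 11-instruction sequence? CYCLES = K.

CYCLES = 10

[0] i0  ld.MEM  -- RAW+WAW r1
[1] i1  add.ALU  -- WAW r1
[2] i2  ld.MEM  -- no-port MEM/MEM
[3] i3&i4  st.MEM+add.ALU  -- 2-wide
[4] i5  sub.ALU  -- RAW+WAW r2
[5] i6  and.ALU  -- WAW r2
[6] i7  add.ALU  -- WAW r2
[7] i8  sub.ALU  -- RAW r2
[8] i9  sll.ALU  -- RAW r0
[9] i10  and.ALU  -- tail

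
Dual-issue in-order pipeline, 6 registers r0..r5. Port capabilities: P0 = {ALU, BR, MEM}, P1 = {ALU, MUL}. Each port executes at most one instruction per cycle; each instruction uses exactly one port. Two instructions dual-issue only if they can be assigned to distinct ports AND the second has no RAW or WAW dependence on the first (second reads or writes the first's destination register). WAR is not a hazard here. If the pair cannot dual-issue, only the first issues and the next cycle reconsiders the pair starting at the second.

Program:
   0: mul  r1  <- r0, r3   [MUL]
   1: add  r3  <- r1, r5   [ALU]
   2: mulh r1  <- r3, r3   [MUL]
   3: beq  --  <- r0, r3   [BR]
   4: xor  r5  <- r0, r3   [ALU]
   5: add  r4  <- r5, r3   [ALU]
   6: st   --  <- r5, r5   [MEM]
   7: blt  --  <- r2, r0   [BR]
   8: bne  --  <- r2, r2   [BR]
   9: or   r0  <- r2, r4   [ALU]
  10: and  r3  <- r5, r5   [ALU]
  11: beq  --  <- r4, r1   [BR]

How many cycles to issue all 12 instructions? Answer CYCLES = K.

CYCLES = 8

#0 head=0: mul i0 RAW r1
#1 head=1: add i1 RAW r3
#2 head=2: mulh+beq i2&i3 2-wide
#3 head=4: xor i4 RAW r5
#4 head=5: add+st i5&i6 2-wide
#5 head=7: blt i7 no-port BR/BR
#6 head=8: bne+or i8&i9 2-wide
#7 head=10: and+beq i10&i11 2-wide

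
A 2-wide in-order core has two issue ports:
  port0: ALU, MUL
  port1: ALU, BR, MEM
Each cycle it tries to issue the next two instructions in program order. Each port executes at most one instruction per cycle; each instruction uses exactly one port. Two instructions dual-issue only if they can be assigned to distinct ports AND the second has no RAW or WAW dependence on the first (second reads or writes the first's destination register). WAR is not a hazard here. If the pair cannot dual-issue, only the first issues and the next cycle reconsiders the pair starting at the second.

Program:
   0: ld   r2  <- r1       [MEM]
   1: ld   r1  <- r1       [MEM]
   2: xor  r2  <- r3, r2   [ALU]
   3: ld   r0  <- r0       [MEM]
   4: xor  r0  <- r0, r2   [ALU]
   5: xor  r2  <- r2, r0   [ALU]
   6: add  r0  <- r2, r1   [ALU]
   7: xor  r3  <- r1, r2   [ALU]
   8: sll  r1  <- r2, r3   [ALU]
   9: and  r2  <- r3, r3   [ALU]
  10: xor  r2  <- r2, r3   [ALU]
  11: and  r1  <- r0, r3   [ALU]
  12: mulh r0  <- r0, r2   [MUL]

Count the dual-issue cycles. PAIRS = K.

PAIRS = 4

#0 head=0: ld.MEM i0 no-port MEM/MEM
#1 head=1: ld.MEM+xor.ALU i1+i2 pair
#2 head=3: ld.MEM i3 RAW+WAW r0
#3 head=4: xor.ALU i4 RAW r0
#4 head=5: xor.ALU i5 RAW r2
#5 head=6: add.ALU+xor.ALU i6+i7 pair
#6 head=8: sll.ALU+and.ALU i8+i9 pair
#7 head=10: xor.ALU+and.ALU i10+i11 pair
#8 head=12: mulh.MUL i12 tail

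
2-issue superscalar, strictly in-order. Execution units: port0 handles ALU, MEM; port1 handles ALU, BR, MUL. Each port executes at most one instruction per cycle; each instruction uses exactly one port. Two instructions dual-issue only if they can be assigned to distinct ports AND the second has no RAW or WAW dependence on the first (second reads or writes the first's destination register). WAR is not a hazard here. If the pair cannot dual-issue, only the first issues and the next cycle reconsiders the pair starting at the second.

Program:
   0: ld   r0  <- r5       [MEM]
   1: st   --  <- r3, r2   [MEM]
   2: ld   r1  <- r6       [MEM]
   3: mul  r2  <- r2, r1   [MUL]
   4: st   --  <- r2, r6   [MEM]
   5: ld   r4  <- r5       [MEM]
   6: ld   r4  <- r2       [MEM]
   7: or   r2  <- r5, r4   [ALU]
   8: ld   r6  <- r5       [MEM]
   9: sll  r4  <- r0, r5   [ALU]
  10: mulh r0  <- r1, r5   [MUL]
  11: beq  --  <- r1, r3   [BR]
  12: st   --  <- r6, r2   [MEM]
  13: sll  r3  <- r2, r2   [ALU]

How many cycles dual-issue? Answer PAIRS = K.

[0] i0  ld.MEM  -- no-port MEM/MEM
[1] i1  st.MEM  -- no-port MEM/MEM
[2] i2  ld.MEM  -- RAW r1
[3] i3  mul.MUL  -- RAW r2
[4] i4  st.MEM  -- no-port MEM/MEM
[5] i5  ld.MEM  -- no-port MEM/MEM
[6] i6  ld.MEM  -- RAW r4
[7] i7/i8  or.ALU/ld.MEM  -- dual
[8] i9/i10  sll.ALU/mulh.MUL  -- dual
[9] i11/i12  beq.BR/st.MEM  -- dual
[10] i13  sll.ALU  -- tail

PAIRS = 3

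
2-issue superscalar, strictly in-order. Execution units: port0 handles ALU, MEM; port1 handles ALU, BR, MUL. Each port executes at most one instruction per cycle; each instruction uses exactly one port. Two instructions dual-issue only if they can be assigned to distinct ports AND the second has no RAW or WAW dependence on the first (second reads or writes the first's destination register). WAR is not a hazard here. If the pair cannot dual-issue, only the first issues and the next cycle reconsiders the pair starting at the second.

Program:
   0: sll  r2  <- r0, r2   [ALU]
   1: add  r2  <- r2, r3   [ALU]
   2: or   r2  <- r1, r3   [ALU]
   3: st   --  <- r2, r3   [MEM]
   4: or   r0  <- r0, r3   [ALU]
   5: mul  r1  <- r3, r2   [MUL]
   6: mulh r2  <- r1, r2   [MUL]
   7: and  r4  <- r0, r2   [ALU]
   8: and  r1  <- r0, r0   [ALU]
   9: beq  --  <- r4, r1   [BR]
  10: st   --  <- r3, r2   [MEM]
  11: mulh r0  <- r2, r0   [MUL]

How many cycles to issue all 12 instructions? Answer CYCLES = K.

CYCLES = 9

  cy0 -> i0 (sll.ALU) RAW+WAW r2
  cy1 -> i1 (add.ALU) WAW r2
  cy2 -> i2 (or.ALU) RAW r2
  cy3 -> i3,i4 (st.MEM+or.ALU) 2-wide
  cy4 -> i5 (mul.MUL) no-port MUL/MUL
  cy5 -> i6 (mulh.MUL) RAW r2
  cy6 -> i7,i8 (and.ALU+and.ALU) 2-wide
  cy7 -> i9,i10 (beq.BR+st.MEM) 2-wide
  cy8 -> i11 (mulh.MUL) tail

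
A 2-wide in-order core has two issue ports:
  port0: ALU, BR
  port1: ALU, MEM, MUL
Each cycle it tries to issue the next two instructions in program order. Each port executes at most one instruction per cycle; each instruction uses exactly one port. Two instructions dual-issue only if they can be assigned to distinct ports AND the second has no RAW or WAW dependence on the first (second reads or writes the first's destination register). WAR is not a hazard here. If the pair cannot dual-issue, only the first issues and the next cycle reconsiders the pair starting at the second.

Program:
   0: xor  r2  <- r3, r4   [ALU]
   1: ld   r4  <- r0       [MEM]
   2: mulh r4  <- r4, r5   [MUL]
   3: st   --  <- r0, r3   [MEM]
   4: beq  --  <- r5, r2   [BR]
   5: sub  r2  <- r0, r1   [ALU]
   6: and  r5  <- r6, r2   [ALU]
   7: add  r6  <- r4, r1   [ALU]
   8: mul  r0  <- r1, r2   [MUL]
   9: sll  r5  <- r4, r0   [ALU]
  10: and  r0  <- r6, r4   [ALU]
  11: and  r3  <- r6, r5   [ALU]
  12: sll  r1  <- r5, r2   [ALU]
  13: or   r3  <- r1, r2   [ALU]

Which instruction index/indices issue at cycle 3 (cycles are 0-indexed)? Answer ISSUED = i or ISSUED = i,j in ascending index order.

ISSUED = 5

c0: i0&i1 xor.ALU+ld.MEM  2-wide
c1: i2 mulh.MUL  no-port MUL/MEM
c2: i3&i4 st.MEM+beq.BR  2-wide
c3: i5 sub.ALU  RAW r2
c4: i6&i7 and.ALU+add.ALU  2-wide
c5: i8 mul.MUL  RAW r0
c6: i9&i10 sll.ALU+and.ALU  2-wide
c7: i11&i12 and.ALU+sll.ALU  2-wide
c8: i13 or.ALU  tail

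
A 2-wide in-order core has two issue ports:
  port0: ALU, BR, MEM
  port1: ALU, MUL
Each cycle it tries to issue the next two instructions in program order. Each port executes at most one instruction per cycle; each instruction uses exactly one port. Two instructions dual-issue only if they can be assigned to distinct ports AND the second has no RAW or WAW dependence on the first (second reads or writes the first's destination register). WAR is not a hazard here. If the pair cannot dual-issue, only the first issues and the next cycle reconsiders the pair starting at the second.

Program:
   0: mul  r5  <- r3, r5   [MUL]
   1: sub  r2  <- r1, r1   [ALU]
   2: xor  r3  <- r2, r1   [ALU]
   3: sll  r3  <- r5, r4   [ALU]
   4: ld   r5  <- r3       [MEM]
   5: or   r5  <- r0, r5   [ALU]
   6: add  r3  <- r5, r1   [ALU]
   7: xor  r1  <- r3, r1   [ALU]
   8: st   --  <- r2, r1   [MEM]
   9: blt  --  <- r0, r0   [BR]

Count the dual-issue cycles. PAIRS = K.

PAIRS = 1

[0] i0,i1  mul/sub  -- dual
[1] i2  xor  -- WAW r3
[2] i3  sll  -- RAW r3
[3] i4  ld  -- RAW+WAW r5
[4] i5  or  -- RAW r5
[5] i6  add  -- RAW r3
[6] i7  xor  -- RAW r1
[7] i8  st  -- no-port MEM/BR
[8] i9  blt  -- tail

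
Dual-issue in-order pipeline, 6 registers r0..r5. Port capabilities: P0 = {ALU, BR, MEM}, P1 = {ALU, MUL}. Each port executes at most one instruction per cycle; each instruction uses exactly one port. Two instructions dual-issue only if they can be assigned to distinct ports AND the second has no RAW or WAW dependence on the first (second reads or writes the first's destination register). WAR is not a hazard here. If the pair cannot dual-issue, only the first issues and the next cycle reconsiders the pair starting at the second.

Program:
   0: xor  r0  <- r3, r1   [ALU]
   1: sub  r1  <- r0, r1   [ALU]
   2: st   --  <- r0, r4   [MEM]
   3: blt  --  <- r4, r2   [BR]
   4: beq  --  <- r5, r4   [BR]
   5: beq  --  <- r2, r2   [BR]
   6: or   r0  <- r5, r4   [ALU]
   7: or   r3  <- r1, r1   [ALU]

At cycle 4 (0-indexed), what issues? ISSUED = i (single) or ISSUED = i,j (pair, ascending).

ISSUED = 5,6

  cy0 -> i0 (xor) RAW r0
  cy1 -> i1&i2 (sub/st) pair
  cy2 -> i3 (blt) no-port BR/BR
  cy3 -> i4 (beq) no-port BR/BR
  cy4 -> i5&i6 (beq/or) pair
  cy5 -> i7 (or) tail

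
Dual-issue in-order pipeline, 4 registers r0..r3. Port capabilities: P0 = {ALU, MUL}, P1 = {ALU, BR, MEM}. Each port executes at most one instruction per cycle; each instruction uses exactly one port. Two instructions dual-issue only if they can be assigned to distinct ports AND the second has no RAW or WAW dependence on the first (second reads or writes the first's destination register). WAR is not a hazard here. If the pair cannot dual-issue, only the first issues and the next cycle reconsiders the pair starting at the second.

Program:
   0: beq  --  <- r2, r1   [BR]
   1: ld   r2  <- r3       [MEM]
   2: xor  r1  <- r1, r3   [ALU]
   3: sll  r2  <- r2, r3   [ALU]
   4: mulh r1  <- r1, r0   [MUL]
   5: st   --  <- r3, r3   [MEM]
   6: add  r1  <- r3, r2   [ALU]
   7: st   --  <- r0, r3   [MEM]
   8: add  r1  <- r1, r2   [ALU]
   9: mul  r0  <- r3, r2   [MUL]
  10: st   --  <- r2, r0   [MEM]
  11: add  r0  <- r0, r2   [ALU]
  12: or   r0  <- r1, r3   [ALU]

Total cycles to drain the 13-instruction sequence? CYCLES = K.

0. beq @i0  | no-port BR/MEM
1. ld+xor @i1/i2  | pair
2. sll+mulh @i3/i4  | pair
3. st+add @i5/i6  | pair
4. st+add @i7/i8  | pair
5. mul @i9  | RAW r0
6. st+add @i10/i11  | pair
7. or @i12  | tail

CYCLES = 8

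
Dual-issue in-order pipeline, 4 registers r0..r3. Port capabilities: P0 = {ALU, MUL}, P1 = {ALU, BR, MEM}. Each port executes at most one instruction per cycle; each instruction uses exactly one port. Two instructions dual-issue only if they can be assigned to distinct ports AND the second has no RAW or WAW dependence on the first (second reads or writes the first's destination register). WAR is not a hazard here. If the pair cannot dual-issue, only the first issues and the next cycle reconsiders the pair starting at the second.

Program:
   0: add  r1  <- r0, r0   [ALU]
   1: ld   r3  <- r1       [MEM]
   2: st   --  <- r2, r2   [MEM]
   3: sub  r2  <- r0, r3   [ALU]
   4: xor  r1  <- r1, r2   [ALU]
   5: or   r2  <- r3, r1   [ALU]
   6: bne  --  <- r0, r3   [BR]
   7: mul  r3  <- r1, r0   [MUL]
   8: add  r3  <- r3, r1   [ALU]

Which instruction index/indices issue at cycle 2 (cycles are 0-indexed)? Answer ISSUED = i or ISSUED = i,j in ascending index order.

t=0 i0:add.ALU ; RAW r1
t=1 i1:ld.MEM ; no-port MEM/MEM
t=2 i2+i3:st.MEM sub.ALU ; 2-wide
t=3 i4:xor.ALU ; RAW r1
t=4 i5+i6:or.ALU bne.BR ; 2-wide
t=5 i7:mul.MUL ; RAW+WAW r3
t=6 i8:add.ALU ; tail

ISSUED = 2,3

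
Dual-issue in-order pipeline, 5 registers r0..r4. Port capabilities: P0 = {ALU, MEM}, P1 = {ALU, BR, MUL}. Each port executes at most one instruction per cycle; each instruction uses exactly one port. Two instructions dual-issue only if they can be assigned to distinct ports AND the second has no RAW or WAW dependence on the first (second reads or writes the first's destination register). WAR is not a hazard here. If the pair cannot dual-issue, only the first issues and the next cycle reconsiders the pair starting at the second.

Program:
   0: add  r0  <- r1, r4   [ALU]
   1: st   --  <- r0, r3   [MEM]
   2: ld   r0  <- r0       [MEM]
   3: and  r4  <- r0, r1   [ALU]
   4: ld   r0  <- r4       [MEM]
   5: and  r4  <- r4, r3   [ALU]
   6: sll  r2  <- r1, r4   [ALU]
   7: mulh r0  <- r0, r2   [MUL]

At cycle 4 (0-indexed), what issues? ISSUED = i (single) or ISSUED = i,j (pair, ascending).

ISSUED = 4,5

#0 head=0: add.ALU i0 RAW r0
#1 head=1: st.MEM i1 no-port MEM/MEM
#2 head=2: ld.MEM i2 RAW r0
#3 head=3: and.ALU i3 RAW r4
#4 head=4: ld.MEM;and.ALU i4&i5 2-wide
#5 head=6: sll.ALU i6 RAW r2
#6 head=7: mulh.MUL i7 tail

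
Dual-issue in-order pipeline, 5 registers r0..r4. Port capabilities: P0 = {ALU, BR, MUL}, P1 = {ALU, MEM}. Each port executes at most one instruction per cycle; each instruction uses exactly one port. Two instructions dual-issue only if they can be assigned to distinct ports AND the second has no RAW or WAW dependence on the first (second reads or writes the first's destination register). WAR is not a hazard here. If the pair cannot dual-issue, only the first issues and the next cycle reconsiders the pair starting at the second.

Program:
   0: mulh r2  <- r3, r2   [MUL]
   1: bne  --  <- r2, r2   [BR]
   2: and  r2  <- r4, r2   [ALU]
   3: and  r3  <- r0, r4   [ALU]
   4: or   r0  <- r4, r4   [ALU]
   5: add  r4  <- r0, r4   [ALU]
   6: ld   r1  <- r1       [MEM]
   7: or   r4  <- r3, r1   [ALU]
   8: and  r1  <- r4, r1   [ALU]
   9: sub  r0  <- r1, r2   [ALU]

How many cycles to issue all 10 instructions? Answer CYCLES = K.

[0] i0  mulh.MUL  -- no-port MUL/BR
[1] i1+i2  bne.BR;and.ALU  -- 2-wide
[2] i3+i4  and.ALU;or.ALU  -- 2-wide
[3] i5+i6  add.ALU;ld.MEM  -- 2-wide
[4] i7  or.ALU  -- RAW r4
[5] i8  and.ALU  -- RAW r1
[6] i9  sub.ALU  -- tail

CYCLES = 7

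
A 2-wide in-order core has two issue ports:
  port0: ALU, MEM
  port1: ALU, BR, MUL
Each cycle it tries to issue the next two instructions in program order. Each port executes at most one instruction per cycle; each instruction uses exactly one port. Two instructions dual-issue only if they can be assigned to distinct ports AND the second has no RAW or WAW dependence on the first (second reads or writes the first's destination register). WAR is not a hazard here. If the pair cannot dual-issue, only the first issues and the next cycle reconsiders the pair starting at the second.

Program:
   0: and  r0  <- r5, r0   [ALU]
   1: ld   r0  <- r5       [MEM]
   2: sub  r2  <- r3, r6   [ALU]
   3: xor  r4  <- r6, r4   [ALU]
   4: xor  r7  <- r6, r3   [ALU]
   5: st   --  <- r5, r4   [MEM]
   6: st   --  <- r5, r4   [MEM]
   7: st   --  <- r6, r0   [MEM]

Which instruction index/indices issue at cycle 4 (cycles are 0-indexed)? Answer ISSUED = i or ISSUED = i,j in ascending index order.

ISSUED = 6

0. and.ALU @i0  | WAW r0
1. ld.MEM+sub.ALU @i1+i2  | pair
2. xor.ALU+xor.ALU @i3+i4  | pair
3. st.MEM @i5  | no-port MEM/MEM
4. st.MEM @i6  | no-port MEM/MEM
5. st.MEM @i7  | tail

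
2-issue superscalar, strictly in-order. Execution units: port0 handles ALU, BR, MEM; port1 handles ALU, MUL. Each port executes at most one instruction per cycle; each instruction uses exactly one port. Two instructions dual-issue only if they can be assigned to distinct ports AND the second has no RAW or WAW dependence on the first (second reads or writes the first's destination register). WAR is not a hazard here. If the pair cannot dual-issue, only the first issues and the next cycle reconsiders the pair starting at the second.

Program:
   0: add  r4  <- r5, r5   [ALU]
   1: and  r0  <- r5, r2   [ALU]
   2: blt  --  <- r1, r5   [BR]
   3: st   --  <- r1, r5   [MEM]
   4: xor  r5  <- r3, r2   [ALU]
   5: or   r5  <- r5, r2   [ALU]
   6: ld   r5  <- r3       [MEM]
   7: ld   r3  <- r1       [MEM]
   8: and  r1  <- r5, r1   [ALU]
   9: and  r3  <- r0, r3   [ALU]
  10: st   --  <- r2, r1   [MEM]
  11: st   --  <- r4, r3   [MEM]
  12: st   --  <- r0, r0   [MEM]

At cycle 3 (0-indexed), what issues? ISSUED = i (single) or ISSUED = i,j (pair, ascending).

  cy0 -> i0/i1 (add.ALU;and.ALU) 2-wide
  cy1 -> i2 (blt.BR) no-port BR/MEM
  cy2 -> i3/i4 (st.MEM;xor.ALU) 2-wide
  cy3 -> i5 (or.ALU) WAW r5
  cy4 -> i6 (ld.MEM) no-port MEM/MEM
  cy5 -> i7/i8 (ld.MEM;and.ALU) 2-wide
  cy6 -> i9/i10 (and.ALU;st.MEM) 2-wide
  cy7 -> i11 (st.MEM) no-port MEM/MEM
  cy8 -> i12 (st.MEM) tail

ISSUED = 5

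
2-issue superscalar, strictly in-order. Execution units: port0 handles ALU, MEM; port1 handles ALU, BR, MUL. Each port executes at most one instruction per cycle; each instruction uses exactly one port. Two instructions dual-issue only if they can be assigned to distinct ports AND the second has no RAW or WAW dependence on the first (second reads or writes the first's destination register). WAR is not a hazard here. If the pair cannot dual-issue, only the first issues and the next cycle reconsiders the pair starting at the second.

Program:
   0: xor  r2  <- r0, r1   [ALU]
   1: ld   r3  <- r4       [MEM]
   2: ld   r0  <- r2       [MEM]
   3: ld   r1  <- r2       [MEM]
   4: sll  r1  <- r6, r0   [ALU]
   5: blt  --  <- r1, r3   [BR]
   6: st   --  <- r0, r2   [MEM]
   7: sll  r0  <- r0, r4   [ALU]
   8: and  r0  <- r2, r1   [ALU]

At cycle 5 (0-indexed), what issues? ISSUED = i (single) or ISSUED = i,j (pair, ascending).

#0 head=0: xor ld i0/i1 dual
#1 head=2: ld i2 no-port MEM/MEM
#2 head=3: ld i3 WAW r1
#3 head=4: sll i4 RAW r1
#4 head=5: blt st i5/i6 dual
#5 head=7: sll i7 WAW r0
#6 head=8: and i8 tail

ISSUED = 7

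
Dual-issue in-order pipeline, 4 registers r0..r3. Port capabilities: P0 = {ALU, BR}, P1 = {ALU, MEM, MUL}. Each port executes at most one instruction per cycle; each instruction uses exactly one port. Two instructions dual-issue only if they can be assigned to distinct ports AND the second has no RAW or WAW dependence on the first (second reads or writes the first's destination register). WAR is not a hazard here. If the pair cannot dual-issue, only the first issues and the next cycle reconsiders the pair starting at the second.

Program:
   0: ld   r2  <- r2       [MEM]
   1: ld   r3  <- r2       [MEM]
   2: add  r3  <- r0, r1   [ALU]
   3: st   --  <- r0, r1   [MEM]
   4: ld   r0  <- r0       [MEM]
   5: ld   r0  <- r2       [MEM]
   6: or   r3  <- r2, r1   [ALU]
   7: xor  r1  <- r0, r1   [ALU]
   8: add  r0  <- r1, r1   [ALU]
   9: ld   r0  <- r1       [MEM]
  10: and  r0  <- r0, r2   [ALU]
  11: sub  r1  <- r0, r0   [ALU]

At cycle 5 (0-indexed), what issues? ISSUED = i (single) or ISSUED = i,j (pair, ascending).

ISSUED = 7

0. ld.MEM @i0  | no-port MEM/MEM
1. ld.MEM @i1  | WAW r3
2. add.ALU;st.MEM @i2,i3  | dual
3. ld.MEM @i4  | no-port MEM/MEM
4. ld.MEM;or.ALU @i5,i6  | dual
5. xor.ALU @i7  | RAW r1
6. add.ALU @i8  | WAW r0
7. ld.MEM @i9  | RAW+WAW r0
8. and.ALU @i10  | RAW r0
9. sub.ALU @i11  | tail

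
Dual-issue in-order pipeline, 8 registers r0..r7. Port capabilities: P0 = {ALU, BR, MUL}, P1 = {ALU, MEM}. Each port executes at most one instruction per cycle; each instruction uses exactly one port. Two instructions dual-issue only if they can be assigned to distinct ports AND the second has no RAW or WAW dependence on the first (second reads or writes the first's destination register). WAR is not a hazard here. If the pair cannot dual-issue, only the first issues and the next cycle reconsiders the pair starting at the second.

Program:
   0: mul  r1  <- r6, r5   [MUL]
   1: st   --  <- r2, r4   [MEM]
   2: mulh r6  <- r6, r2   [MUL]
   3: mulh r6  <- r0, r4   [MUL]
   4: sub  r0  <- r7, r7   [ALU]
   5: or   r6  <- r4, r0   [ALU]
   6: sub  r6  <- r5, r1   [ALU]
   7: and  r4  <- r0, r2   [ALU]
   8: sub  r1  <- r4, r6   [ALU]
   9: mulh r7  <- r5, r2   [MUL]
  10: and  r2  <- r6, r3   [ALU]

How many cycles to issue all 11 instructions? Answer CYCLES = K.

  cy0 -> i0/i1 (mul st) pair
  cy1 -> i2 (mulh) no-port MUL/MUL
  cy2 -> i3/i4 (mulh sub) pair
  cy3 -> i5 (or) WAW r6
  cy4 -> i6/i7 (sub and) pair
  cy5 -> i8/i9 (sub mulh) pair
  cy6 -> i10 (and) tail

CYCLES = 7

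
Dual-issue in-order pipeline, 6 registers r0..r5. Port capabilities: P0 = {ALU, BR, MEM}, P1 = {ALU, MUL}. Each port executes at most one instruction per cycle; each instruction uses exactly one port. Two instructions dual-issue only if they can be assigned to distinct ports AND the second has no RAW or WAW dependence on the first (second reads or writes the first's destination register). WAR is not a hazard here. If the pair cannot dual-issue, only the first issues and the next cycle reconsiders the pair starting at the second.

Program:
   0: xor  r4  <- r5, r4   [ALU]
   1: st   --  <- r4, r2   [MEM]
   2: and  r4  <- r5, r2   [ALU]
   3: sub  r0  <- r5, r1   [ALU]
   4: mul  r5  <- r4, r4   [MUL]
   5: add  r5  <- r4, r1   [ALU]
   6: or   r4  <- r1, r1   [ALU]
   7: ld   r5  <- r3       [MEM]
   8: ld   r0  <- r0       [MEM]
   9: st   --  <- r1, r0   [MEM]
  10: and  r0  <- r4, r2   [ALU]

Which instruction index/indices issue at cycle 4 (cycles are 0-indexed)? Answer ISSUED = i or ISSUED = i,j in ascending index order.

ISSUED = 7

  cy0 -> i0 (xor) RAW r4
  cy1 -> i1+i2 (st;and) 2-wide
  cy2 -> i3+i4 (sub;mul) 2-wide
  cy3 -> i5+i6 (add;or) 2-wide
  cy4 -> i7 (ld) no-port MEM/MEM
  cy5 -> i8 (ld) no-port MEM/MEM
  cy6 -> i9+i10 (st;and) 2-wide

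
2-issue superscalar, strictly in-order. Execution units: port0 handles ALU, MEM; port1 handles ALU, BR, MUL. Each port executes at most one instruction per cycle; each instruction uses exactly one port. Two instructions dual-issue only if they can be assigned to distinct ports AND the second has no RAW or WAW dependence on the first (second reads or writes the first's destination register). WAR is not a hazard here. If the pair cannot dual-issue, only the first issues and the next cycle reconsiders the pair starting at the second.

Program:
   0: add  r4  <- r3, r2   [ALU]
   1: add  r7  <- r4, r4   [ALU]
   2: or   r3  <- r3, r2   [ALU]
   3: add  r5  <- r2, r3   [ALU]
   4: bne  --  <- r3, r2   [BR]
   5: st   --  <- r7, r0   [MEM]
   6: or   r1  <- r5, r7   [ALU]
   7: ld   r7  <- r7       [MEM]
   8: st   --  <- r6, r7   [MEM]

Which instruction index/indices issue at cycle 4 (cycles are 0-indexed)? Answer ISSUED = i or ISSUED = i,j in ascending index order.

c0: i0 add  RAW r4
c1: i1&i2 add+or  dual
c2: i3&i4 add+bne  dual
c3: i5&i6 st+or  dual
c4: i7 ld  no-port MEM/MEM
c5: i8 st  tail

ISSUED = 7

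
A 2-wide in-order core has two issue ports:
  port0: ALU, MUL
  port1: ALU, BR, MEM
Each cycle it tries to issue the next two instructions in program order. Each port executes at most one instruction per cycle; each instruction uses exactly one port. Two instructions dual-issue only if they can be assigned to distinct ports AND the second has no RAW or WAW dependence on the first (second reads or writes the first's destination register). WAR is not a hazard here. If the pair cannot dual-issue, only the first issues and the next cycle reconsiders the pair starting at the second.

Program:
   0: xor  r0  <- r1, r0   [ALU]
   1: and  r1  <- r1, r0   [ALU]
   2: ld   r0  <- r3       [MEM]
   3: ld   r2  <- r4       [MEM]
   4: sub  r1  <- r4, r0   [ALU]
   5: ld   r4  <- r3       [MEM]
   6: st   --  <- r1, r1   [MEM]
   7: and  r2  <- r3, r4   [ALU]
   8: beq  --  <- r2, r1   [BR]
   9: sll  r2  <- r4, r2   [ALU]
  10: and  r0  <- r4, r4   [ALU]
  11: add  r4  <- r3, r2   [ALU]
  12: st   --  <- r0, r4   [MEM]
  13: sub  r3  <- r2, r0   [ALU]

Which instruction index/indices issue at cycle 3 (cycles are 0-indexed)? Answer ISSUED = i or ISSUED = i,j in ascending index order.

  cy0 -> i0 (xor) RAW r0
  cy1 -> i1,i2 (and;ld) 2-wide
  cy2 -> i3,i4 (ld;sub) 2-wide
  cy3 -> i5 (ld) no-port MEM/MEM
  cy4 -> i6,i7 (st;and) 2-wide
  cy5 -> i8,i9 (beq;sll) 2-wide
  cy6 -> i10,i11 (and;add) 2-wide
  cy7 -> i12,i13 (st;sub) 2-wide

ISSUED = 5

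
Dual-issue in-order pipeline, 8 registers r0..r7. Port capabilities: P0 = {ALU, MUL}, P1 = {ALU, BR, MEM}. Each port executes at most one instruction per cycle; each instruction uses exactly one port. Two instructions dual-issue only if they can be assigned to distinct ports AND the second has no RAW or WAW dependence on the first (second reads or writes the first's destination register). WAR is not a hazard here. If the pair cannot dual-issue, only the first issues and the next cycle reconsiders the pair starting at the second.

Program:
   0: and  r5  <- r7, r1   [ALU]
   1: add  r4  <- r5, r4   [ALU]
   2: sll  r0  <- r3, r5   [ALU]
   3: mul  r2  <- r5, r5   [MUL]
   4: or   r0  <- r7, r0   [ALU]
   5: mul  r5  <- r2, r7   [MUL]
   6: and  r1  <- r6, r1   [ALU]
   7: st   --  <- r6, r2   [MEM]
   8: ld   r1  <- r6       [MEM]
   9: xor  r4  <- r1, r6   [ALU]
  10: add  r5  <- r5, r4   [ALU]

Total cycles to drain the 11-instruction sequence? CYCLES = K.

CYCLES = 8

  cy0 -> i0 (and) RAW r5
  cy1 -> i1/i2 (add+sll) dual
  cy2 -> i3/i4 (mul+or) dual
  cy3 -> i5/i6 (mul+and) dual
  cy4 -> i7 (st) no-port MEM/MEM
  cy5 -> i8 (ld) RAW r1
  cy6 -> i9 (xor) RAW r4
  cy7 -> i10 (add) tail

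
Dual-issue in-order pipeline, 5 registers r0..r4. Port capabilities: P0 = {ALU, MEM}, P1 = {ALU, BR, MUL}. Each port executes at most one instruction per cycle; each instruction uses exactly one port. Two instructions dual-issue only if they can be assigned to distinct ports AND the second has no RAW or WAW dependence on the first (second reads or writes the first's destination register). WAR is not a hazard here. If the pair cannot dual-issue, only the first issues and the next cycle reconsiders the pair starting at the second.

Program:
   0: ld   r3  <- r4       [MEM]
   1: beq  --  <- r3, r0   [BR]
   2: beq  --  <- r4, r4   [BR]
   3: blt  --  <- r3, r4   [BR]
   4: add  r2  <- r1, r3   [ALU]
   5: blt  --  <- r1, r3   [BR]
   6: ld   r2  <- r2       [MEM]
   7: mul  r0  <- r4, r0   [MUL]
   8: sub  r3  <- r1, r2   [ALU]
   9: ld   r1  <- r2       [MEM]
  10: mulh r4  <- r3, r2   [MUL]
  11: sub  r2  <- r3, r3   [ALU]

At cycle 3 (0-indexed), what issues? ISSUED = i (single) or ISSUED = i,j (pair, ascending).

0. ld.MEM @i0  | RAW r3
1. beq.BR @i1  | no-port BR/BR
2. beq.BR @i2  | no-port BR/BR
3. blt.BR add.ALU @i3,i4  | pair
4. blt.BR ld.MEM @i5,i6  | pair
5. mul.MUL sub.ALU @i7,i8  | pair
6. ld.MEM mulh.MUL @i9,i10  | pair
7. sub.ALU @i11  | tail

ISSUED = 3,4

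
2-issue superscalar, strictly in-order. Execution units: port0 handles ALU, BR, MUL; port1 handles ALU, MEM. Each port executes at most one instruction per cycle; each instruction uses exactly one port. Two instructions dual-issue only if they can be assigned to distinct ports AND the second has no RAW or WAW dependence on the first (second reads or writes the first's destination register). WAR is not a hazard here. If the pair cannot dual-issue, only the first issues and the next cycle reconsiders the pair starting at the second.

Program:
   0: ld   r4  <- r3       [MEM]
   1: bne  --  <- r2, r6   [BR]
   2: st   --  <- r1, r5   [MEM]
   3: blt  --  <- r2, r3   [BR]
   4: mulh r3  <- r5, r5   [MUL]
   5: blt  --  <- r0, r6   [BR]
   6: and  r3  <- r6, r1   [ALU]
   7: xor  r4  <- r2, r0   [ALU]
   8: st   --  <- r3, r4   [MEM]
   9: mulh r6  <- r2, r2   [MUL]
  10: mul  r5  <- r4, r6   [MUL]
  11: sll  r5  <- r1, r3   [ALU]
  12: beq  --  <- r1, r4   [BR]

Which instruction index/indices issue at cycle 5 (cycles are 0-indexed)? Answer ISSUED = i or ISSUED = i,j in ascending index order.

ISSUED = 8,9

[0] i0,i1  ld bne  -- pair
[1] i2,i3  st blt  -- pair
[2] i4  mulh  -- no-port MUL/BR
[3] i5,i6  blt and  -- pair
[4] i7  xor  -- RAW r4
[5] i8,i9  st mulh  -- pair
[6] i10  mul  -- WAW r5
[7] i11,i12  sll beq  -- pair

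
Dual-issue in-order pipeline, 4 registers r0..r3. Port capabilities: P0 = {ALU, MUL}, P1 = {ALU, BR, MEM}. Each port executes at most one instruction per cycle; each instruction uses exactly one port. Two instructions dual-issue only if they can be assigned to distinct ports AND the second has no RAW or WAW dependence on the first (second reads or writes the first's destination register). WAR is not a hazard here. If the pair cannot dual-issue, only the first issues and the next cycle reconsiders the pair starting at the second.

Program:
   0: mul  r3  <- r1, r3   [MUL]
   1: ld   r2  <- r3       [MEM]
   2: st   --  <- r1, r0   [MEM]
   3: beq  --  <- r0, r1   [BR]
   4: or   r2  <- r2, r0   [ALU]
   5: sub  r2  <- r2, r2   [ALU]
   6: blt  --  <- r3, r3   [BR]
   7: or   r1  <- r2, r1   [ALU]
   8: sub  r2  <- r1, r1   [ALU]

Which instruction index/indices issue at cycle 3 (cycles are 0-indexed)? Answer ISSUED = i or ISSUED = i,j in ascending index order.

[0] i0  mul  -- RAW r3
[1] i1  ld  -- no-port MEM/MEM
[2] i2  st  -- no-port MEM/BR
[3] i3&i4  beq;or  -- dual
[4] i5&i6  sub;blt  -- dual
[5] i7  or  -- RAW r1
[6] i8  sub  -- tail

ISSUED = 3,4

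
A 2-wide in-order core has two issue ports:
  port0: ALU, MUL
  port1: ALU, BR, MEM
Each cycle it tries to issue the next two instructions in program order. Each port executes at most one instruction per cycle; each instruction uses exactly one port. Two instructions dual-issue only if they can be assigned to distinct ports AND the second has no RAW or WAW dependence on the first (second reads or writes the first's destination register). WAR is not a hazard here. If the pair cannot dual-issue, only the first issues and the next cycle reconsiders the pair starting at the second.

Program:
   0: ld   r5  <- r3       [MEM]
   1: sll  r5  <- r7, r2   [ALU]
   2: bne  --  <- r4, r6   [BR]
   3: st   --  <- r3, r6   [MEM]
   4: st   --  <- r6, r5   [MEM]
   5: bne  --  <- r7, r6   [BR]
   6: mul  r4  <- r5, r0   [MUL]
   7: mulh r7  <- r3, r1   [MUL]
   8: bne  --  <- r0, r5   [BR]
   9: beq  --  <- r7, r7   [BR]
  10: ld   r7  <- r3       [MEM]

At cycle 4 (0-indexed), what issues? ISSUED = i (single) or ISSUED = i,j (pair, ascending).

ISSUED = 5,6

  cy0 -> i0 (ld) WAW r5
  cy1 -> i1+i2 (sll;bne) 2-wide
  cy2 -> i3 (st) no-port MEM/MEM
  cy3 -> i4 (st) no-port MEM/BR
  cy4 -> i5+i6 (bne;mul) 2-wide
  cy5 -> i7+i8 (mulh;bne) 2-wide
  cy6 -> i9 (beq) no-port BR/MEM
  cy7 -> i10 (ld) tail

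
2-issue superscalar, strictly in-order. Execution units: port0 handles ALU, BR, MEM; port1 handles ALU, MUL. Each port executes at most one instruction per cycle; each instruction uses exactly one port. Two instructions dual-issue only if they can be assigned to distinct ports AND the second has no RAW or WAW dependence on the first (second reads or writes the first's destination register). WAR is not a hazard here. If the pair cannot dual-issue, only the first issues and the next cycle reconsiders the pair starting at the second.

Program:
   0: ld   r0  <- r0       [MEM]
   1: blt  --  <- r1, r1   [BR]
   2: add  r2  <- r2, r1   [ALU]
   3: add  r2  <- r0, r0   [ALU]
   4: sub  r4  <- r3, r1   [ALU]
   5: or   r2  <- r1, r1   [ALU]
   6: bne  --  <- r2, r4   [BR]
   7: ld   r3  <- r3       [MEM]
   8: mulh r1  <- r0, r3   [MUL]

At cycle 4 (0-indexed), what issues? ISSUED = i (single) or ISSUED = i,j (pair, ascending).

t=0 i0:ld ; no-port MEM/BR
t=1 i1&i2:blt;add ; dual
t=2 i3&i4:add;sub ; dual
t=3 i5:or ; RAW r2
t=4 i6:bne ; no-port BR/MEM
t=5 i7:ld ; RAW r3
t=6 i8:mulh ; tail

ISSUED = 6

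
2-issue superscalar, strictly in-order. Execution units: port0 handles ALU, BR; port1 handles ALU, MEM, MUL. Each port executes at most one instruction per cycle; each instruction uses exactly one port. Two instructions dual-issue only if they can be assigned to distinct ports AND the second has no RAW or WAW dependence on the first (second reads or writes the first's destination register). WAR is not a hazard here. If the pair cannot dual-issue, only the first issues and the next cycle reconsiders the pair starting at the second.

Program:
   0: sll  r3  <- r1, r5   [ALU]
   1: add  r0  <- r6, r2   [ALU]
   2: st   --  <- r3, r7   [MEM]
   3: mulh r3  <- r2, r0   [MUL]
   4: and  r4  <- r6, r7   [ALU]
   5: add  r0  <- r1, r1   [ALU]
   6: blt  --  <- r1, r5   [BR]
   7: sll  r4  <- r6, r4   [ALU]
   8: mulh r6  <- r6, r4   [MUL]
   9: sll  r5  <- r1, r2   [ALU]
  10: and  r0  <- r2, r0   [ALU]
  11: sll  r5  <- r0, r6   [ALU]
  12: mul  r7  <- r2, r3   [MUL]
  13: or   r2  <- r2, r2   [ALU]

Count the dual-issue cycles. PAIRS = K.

PAIRS = 5

t=0 i0,i1:sll.ALU add.ALU ; 2-wide
t=1 i2:st.MEM ; no-port MEM/MUL
t=2 i3,i4:mulh.MUL and.ALU ; 2-wide
t=3 i5,i6:add.ALU blt.BR ; 2-wide
t=4 i7:sll.ALU ; RAW r4
t=5 i8,i9:mulh.MUL sll.ALU ; 2-wide
t=6 i10:and.ALU ; RAW r0
t=7 i11,i12:sll.ALU mul.MUL ; 2-wide
t=8 i13:or.ALU ; tail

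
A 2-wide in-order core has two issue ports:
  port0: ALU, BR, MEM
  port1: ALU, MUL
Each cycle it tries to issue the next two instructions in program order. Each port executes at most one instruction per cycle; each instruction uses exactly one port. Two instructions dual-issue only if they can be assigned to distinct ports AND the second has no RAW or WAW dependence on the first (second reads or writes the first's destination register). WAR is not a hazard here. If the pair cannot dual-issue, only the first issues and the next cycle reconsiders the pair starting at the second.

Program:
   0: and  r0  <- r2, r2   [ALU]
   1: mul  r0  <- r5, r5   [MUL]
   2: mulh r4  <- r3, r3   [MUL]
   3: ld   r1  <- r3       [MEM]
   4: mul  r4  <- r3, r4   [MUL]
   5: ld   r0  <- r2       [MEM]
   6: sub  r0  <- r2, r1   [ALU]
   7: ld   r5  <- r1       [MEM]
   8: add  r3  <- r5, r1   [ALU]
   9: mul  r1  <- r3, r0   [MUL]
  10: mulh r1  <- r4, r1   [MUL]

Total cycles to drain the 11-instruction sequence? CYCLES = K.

[0] i0  and  -- WAW r0
[1] i1  mul  -- no-port MUL/MUL
[2] i2&i3  mulh/ld  -- 2-wide
[3] i4&i5  mul/ld  -- 2-wide
[4] i6&i7  sub/ld  -- 2-wide
[5] i8  add  -- RAW r3
[6] i9  mul  -- no-port MUL/MUL
[7] i10  mulh  -- tail

CYCLES = 8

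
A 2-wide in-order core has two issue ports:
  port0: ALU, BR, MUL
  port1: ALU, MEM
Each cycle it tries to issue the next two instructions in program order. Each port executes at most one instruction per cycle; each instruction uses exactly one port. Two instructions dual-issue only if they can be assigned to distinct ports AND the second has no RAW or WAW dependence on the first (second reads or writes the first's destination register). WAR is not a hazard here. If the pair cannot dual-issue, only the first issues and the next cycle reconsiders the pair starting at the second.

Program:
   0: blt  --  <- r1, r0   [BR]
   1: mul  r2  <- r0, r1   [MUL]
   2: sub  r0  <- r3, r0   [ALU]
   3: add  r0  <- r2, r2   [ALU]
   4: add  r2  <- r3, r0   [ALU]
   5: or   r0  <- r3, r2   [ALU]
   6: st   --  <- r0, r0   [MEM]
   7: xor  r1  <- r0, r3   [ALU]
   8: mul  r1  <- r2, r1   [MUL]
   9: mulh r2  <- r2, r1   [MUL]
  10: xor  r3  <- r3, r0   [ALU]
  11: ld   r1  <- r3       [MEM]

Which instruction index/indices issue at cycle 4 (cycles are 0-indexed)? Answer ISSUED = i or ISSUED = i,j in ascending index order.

#0 head=0: blt i0 no-port BR/MUL
#1 head=1: mul+sub i1+i2 dual
#2 head=3: add i3 RAW r0
#3 head=4: add i4 RAW r2
#4 head=5: or i5 RAW r0
#5 head=6: st+xor i6+i7 dual
#6 head=8: mul i8 no-port MUL/MUL
#7 head=9: mulh+xor i9+i10 dual
#8 head=11: ld i11 tail

ISSUED = 5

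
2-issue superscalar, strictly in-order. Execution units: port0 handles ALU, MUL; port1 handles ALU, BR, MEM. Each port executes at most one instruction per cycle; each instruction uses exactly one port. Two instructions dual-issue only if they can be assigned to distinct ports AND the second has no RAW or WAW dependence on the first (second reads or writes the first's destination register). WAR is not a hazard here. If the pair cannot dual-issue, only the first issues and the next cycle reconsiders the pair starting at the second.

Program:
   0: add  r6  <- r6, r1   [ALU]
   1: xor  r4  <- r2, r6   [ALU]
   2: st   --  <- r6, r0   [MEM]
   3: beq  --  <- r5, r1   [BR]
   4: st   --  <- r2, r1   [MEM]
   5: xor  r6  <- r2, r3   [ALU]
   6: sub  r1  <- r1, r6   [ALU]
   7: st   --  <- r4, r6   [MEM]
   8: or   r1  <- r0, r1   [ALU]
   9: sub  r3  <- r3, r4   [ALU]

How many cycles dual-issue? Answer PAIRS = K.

  cy0 -> i0 (add) RAW r6
  cy1 -> i1&i2 (xor st) pair
  cy2 -> i3 (beq) no-port BR/MEM
  cy3 -> i4&i5 (st xor) pair
  cy4 -> i6&i7 (sub st) pair
  cy5 -> i8&i9 (or sub) pair

PAIRS = 4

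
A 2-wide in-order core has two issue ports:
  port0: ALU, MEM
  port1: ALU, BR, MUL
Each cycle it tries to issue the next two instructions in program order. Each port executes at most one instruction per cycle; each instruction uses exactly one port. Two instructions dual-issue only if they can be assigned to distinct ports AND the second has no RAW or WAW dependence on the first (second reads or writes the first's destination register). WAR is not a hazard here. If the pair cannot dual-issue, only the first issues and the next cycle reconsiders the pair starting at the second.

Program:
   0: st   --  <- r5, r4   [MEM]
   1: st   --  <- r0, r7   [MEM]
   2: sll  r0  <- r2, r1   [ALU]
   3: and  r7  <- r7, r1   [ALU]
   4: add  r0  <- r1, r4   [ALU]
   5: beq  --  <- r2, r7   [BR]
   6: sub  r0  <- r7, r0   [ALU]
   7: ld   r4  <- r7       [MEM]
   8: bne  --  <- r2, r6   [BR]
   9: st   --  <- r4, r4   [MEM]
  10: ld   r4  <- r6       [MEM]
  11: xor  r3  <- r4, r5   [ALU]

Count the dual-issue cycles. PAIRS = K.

#0 head=0: st i0 no-port MEM/MEM
#1 head=1: st+sll i1&i2 dual
#2 head=3: and+add i3&i4 dual
#3 head=5: beq+sub i5&i6 dual
#4 head=7: ld+bne i7&i8 dual
#5 head=9: st i9 no-port MEM/MEM
#6 head=10: ld i10 RAW r4
#7 head=11: xor i11 tail

PAIRS = 4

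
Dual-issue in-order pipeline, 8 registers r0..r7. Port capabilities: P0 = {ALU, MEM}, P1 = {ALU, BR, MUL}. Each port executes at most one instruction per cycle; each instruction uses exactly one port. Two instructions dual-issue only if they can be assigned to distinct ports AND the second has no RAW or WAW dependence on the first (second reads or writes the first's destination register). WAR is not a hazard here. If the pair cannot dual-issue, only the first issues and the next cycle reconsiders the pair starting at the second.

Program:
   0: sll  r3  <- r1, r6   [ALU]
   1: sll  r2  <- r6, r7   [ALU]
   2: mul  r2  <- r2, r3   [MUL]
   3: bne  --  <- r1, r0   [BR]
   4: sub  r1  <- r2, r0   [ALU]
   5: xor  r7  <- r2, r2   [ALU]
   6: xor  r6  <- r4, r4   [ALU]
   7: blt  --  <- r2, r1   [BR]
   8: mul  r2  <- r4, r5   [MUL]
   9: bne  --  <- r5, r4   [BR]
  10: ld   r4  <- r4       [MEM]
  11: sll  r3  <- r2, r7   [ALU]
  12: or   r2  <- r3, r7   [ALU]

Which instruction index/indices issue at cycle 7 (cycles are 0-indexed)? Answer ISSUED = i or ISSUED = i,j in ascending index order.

  cy0 -> i0+i1 (sll.ALU+sll.ALU) pair
  cy1 -> i2 (mul.MUL) no-port MUL/BR
  cy2 -> i3+i4 (bne.BR+sub.ALU) pair
  cy3 -> i5+i6 (xor.ALU+xor.ALU) pair
  cy4 -> i7 (blt.BR) no-port BR/MUL
  cy5 -> i8 (mul.MUL) no-port MUL/BR
  cy6 -> i9+i10 (bne.BR+ld.MEM) pair
  cy7 -> i11 (sll.ALU) RAW r3
  cy8 -> i12 (or.ALU) tail

ISSUED = 11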